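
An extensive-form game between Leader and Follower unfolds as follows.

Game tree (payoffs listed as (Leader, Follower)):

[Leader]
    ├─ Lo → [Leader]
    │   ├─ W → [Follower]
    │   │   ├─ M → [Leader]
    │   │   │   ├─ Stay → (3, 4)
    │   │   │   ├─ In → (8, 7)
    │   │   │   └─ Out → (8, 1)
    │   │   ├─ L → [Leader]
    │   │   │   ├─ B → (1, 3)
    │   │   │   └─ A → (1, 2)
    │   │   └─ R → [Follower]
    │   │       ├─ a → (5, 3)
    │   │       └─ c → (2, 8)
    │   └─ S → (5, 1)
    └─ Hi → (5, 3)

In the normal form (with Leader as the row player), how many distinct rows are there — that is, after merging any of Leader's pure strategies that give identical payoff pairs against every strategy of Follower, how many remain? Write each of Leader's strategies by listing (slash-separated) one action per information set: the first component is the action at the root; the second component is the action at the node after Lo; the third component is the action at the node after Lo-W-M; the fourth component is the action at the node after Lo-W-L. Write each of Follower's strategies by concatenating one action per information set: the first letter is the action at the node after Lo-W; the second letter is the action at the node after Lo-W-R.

8

Leader has 24 pure strategies: Lo/W/Stay/B, Lo/W/Stay/A, Lo/W/In/B, Lo/W/In/A, Lo/W/Out/B, Lo/W/Out/A, Lo/S/Stay/B, Lo/S/Stay/A, Lo/S/In/B, Lo/S/In/A, Lo/S/Out/B, Lo/S/Out/A, Hi/W/Stay/B, Hi/W/Stay/A, Hi/W/In/B, Hi/W/In/A, Hi/W/Out/B, Hi/W/Out/A, Hi/S/Stay/B, Hi/S/Stay/A, Hi/S/In/B, Hi/S/In/A, Hi/S/Out/B, Hi/S/Out/A. Columns: Ma, Mc, La, Lc, Ra, Rc.
{Lo/W/Stay/B} → row (3,4) (3,4) (1,3) (1,3) (5,3) (2,8)
{Lo/W/Stay/A} → row (3,4) (3,4) (1,2) (1,2) (5,3) (2,8)
{Lo/W/In/B} → row (8,7) (8,7) (1,3) (1,3) (5,3) (2,8)
{Lo/W/In/A} → row (8,7) (8,7) (1,2) (1,2) (5,3) (2,8)
{Lo/W/Out/B} → row (8,1) (8,1) (1,3) (1,3) (5,3) (2,8)
{Lo/W/Out/A} → row (8,1) (8,1) (1,2) (1,2) (5,3) (2,8)
{Lo/S/Stay/B, Lo/S/Stay/A, Lo/S/In/B, Lo/S/In/A, Lo/S/Out/B, Lo/S/Out/A} → row (5,1) (5,1) (5,1) (5,1) (5,1) (5,1)
{Hi/W/Stay/B, Hi/W/Stay/A, Hi/W/In/B, Hi/W/In/A, Hi/W/Out/B, Hi/W/Out/A, Hi/S/Stay/B, Hi/S/Stay/A, Hi/S/In/B, Hi/S/In/A, Hi/S/Out/B, Hi/S/Out/A} → row (5,3) (5,3) (5,3) (5,3) (5,3) (5,3)
That's 8 distinct rows out of 24 strategies.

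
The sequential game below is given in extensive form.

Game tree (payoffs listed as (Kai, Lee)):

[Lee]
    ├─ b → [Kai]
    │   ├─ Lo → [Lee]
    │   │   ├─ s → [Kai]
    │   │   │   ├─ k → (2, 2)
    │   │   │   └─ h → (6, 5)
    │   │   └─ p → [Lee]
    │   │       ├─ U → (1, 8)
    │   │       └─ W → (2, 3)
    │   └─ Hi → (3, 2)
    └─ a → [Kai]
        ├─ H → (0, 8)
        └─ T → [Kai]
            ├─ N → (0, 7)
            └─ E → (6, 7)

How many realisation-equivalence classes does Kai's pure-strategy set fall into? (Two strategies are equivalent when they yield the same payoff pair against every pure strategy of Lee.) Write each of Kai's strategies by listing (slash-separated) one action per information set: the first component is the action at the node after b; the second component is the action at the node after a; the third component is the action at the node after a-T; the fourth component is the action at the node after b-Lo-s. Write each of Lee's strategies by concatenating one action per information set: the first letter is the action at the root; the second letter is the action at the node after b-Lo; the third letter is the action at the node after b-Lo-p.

Kai has 16 pure strategies: Lo/H/N/k, Lo/H/N/h, Lo/H/E/k, Lo/H/E/h, Lo/T/N/k, Lo/T/N/h, Lo/T/E/k, Lo/T/E/h, Hi/H/N/k, Hi/H/N/h, Hi/H/E/k, Hi/H/E/h, Hi/T/N/k, Hi/T/N/h, Hi/T/E/k, Hi/T/E/h. Columns: bsU, bsW, bpU, bpW, asU, asW, apU, apW.
{Lo/H/N/k, Lo/H/E/k} → row (2,2) (2,2) (1,8) (2,3) (0,8) (0,8) (0,8) (0,8)
{Lo/H/N/h, Lo/H/E/h} → row (6,5) (6,5) (1,8) (2,3) (0,8) (0,8) (0,8) (0,8)
{Lo/T/N/k} → row (2,2) (2,2) (1,8) (2,3) (0,7) (0,7) (0,7) (0,7)
{Lo/T/N/h} → row (6,5) (6,5) (1,8) (2,3) (0,7) (0,7) (0,7) (0,7)
{Lo/T/E/k} → row (2,2) (2,2) (1,8) (2,3) (6,7) (6,7) (6,7) (6,7)
{Lo/T/E/h} → row (6,5) (6,5) (1,8) (2,3) (6,7) (6,7) (6,7) (6,7)
{Hi/H/N/k, Hi/H/N/h, Hi/H/E/k, Hi/H/E/h} → row (3,2) (3,2) (3,2) (3,2) (0,8) (0,8) (0,8) (0,8)
{Hi/T/N/k, Hi/T/N/h} → row (3,2) (3,2) (3,2) (3,2) (0,7) (0,7) (0,7) (0,7)
{Hi/T/E/k, Hi/T/E/h} → row (3,2) (3,2) (3,2) (3,2) (6,7) (6,7) (6,7) (6,7)
That's 9 distinct rows out of 16 strategies.

9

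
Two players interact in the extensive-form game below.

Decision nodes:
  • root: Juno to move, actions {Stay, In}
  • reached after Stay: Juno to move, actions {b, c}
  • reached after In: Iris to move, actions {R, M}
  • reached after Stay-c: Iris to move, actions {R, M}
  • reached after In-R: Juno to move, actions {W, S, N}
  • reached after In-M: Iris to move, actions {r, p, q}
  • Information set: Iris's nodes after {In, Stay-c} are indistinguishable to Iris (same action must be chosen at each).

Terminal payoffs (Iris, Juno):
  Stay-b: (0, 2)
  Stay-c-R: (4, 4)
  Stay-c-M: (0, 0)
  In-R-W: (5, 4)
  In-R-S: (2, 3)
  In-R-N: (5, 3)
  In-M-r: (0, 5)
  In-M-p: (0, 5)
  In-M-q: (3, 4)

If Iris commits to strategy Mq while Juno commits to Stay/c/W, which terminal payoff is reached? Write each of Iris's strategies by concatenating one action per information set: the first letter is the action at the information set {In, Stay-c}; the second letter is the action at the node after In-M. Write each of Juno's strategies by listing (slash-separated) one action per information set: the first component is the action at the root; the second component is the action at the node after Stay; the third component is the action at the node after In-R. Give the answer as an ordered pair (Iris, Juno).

Trace the play path from the root:
  Juno plays Stay
  Juno plays c at [Stay]
  Iris plays M at [Stay-c]
→ terminal payoff (0, 0).
(Iris's choice at the node after In-M is never reached on this path, so it doesn't affect the outcome.)

(0, 0)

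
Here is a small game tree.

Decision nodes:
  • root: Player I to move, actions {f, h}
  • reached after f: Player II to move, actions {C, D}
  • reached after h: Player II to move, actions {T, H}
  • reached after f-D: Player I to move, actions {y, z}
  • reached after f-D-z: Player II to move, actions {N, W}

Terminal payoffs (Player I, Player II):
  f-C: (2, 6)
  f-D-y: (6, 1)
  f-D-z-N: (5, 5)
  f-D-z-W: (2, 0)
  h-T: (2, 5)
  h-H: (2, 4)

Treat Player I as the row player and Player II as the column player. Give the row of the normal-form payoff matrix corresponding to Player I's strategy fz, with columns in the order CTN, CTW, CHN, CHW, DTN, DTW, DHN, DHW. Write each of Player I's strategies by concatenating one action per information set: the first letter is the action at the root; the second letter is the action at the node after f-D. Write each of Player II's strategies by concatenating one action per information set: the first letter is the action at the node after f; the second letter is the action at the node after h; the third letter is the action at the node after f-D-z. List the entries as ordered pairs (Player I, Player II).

(2,6) (2,6) (2,6) (2,6) (5,5) (2,0) (5,5) (2,0)

vs CTN: Player I plays f → Player II plays C at [f] → (2, 6)
vs CTW: Player I plays f → Player II plays C at [f] → (2, 6)
vs CHN: Player I plays f → Player II plays C at [f] → (2, 6)
vs CHW: Player I plays f → Player II plays C at [f] → (2, 6)
vs DTN: Player I plays f → Player II plays D at [f] → Player I plays z at [f-D] → Player II plays N at [f-D-z] → (5, 5)
vs DTW: Player I plays f → Player II plays D at [f] → Player I plays z at [f-D] → Player II plays W at [f-D-z] → (2, 0)
vs DHN: Player I plays f → Player II plays D at [f] → Player I plays z at [f-D] → Player II plays N at [f-D-z] → (5, 5)
vs DHW: Player I plays f → Player II plays D at [f] → Player I plays z at [f-D] → Player II plays W at [f-D-z] → (2, 0)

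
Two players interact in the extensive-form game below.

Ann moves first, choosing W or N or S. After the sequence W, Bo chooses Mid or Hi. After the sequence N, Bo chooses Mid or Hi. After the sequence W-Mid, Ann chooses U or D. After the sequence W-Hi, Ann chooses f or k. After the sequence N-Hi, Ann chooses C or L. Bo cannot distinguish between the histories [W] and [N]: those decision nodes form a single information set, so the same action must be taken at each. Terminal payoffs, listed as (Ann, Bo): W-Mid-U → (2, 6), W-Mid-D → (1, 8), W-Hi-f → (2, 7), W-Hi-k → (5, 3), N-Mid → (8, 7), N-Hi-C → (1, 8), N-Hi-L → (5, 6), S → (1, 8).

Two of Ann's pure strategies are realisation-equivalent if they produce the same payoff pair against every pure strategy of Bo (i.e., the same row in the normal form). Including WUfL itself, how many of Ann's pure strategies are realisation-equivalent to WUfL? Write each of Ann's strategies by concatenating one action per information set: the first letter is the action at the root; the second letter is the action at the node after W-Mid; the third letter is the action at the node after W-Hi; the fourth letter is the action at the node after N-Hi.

Row for WUfL (columns Mid, Hi): (2,6) (2,7).
Under WUfL, Ann's choice at the node after N-Hi can never be reached regardless of what Bo does, so varying those choices leaves every outcome unchanged.
Holding the reachable choices fixed and varying the unreachable one freely already gives 2 equivalent strategies.
No other strategy reproduces this row, so those 2 are the full class: WUfC, WUfL.

2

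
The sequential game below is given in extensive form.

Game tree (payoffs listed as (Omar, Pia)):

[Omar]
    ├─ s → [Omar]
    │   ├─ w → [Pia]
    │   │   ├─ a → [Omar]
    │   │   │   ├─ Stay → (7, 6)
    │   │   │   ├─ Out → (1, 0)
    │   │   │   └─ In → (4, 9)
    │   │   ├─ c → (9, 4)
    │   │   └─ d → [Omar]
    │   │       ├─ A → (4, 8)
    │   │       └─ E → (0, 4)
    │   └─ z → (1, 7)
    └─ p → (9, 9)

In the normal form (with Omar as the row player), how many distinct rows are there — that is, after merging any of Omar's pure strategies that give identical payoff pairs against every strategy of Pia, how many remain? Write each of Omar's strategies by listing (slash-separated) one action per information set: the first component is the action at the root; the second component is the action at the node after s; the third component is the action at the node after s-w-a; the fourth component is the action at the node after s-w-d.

8

Omar has 24 pure strategies: s/w/Stay/A, s/w/Stay/E, s/w/Out/A, s/w/Out/E, s/w/In/A, s/w/In/E, s/z/Stay/A, s/z/Stay/E, s/z/Out/A, s/z/Out/E, s/z/In/A, s/z/In/E, p/w/Stay/A, p/w/Stay/E, p/w/Out/A, p/w/Out/E, p/w/In/A, p/w/In/E, p/z/Stay/A, p/z/Stay/E, p/z/Out/A, p/z/Out/E, p/z/In/A, p/z/In/E. Columns: a, c, d.
{s/w/Stay/A} → row (7,6) (9,4) (4,8)
{s/w/Stay/E} → row (7,6) (9,4) (0,4)
{s/w/Out/A} → row (1,0) (9,4) (4,8)
{s/w/Out/E} → row (1,0) (9,4) (0,4)
{s/w/In/A} → row (4,9) (9,4) (4,8)
{s/w/In/E} → row (4,9) (9,4) (0,4)
{s/z/Stay/A, s/z/Stay/E, s/z/Out/A, s/z/Out/E, s/z/In/A, s/z/In/E} → row (1,7) (1,7) (1,7)
{p/w/Stay/A, p/w/Stay/E, p/w/Out/A, p/w/Out/E, p/w/In/A, p/w/In/E, p/z/Stay/A, p/z/Stay/E, p/z/Out/A, p/z/Out/E, p/z/In/A, p/z/In/E} → row (9,9) (9,9) (9,9)
That's 8 distinct rows out of 24 strategies.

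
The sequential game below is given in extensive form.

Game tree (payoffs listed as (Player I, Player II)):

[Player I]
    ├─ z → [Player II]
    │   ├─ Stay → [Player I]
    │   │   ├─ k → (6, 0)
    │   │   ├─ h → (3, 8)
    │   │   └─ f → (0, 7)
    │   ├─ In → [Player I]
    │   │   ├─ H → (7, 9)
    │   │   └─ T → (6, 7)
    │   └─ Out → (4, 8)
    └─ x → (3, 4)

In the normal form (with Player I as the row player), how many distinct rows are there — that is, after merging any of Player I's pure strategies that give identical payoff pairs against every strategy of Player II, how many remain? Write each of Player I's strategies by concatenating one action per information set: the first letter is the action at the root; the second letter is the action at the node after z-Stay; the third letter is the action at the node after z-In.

7

Player I has 12 pure strategies: zkH, zkT, zhH, zhT, zfH, zfT, xkH, xkT, xhH, xhT, xfH, xfT. Columns: Stay, In, Out.
{zkH} → row (6,0) (7,9) (4,8)
{zkT} → row (6,0) (6,7) (4,8)
{zhH} → row (3,8) (7,9) (4,8)
{zhT} → row (3,8) (6,7) (4,8)
{zfH} → row (0,7) (7,9) (4,8)
{zfT} → row (0,7) (6,7) (4,8)
{xkH, xkT, xhH, xhT, xfH, xfT} → row (3,4) (3,4) (3,4)
That's 7 distinct rows out of 12 strategies.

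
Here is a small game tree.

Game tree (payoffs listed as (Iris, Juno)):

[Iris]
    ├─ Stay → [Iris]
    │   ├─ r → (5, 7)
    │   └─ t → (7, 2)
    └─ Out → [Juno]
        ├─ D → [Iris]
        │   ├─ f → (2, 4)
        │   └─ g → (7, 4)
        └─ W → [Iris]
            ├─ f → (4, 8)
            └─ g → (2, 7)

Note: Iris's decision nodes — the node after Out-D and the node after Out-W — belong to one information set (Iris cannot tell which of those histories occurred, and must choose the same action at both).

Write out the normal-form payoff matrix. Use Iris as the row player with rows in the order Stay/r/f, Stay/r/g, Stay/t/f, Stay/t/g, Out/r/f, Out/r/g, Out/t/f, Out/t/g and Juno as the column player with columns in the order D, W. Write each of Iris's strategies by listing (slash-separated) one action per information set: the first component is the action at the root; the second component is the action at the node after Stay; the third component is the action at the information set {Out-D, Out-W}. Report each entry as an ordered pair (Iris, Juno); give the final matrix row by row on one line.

                D        W
Stay/r/f    (5,7)    (5,7)
Stay/r/g    (5,7)    (5,7)
Stay/t/f    (7,2)    (7,2)
Stay/t/g    (7,2)    (7,2)
 Out/r/f    (2,4)    (4,8)
 Out/r/g    (7,4)    (2,7)
 Out/t/f    (2,4)    (4,8)
 Out/t/g    (7,4)    (2,7)

Stay/r/f: (5,7) (5,7) | Stay/r/g: (5,7) (5,7) | Stay/t/f: (7,2) (7,2) | Stay/t/g: (7,2) (7,2) | Out/r/f: (2,4) (4,8) | Out/r/g: (7,4) (2,7) | Out/t/f: (2,4) (4,8) | Out/t/g: (7,4) (2,7)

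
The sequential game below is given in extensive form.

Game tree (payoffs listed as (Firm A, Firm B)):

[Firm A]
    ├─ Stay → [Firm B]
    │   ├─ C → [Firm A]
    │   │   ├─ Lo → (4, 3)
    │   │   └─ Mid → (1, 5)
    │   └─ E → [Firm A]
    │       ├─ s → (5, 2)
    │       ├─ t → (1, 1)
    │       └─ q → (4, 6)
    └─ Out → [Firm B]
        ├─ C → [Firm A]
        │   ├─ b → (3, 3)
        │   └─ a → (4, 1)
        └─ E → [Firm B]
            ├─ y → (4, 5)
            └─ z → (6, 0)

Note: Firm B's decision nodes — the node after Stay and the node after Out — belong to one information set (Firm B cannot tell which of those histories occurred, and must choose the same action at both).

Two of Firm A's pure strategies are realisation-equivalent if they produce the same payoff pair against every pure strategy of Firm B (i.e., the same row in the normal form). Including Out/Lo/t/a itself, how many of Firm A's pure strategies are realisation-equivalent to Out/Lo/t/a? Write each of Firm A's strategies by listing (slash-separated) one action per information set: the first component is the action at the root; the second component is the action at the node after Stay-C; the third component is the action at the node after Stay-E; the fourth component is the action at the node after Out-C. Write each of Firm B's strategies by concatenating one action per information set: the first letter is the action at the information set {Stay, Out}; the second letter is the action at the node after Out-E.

6

Row for Out/Lo/t/a (columns Cy, Cz, Ey, Ez): (4,1) (4,1) (4,5) (6,0).
Under Out/Lo/t/a, Firm A's choice at the node after Stay-C and at the node after Stay-E can never be reached regardless of what Firm B does, so varying those choices leaves every outcome unchanged.
Holding the reachable choices fixed and varying the unreachable ones freely already gives 2 × 3 = 6 equivalent strategies.
No other strategy reproduces this row, so those 6 are the full class: Out/Lo/s/a, Out/Lo/t/a, Out/Lo/q/a, Out/Mid/s/a, Out/Mid/t/a, Out/Mid/q/a.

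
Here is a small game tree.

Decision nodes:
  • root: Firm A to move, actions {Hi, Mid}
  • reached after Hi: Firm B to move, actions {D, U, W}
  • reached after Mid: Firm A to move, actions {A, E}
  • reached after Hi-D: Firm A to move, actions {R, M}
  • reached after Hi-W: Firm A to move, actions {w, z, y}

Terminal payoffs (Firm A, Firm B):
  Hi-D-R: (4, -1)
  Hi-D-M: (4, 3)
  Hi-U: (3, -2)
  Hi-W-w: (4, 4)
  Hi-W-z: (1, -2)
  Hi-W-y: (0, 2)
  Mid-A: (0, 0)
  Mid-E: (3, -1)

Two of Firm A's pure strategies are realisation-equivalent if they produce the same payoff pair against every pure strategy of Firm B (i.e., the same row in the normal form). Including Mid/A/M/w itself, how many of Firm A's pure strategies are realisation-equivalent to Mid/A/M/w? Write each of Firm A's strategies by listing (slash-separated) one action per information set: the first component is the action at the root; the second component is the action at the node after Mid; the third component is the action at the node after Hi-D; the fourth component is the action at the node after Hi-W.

Row for Mid/A/M/w (columns D, U, W): (0,0) (0,0) (0,0).
Under Mid/A/M/w, Firm A's choice at the node after Hi-D and at the node after Hi-W can never be reached regardless of what Firm B does, so varying those choices leaves every outcome unchanged.
Holding the reachable choices fixed and varying the unreachable ones freely already gives 2 × 3 = 6 equivalent strategies.
No other strategy reproduces this row, so those 6 are the full class: Mid/A/R/w, Mid/A/R/z, Mid/A/R/y, Mid/A/M/w, Mid/A/M/z, Mid/A/M/y.

6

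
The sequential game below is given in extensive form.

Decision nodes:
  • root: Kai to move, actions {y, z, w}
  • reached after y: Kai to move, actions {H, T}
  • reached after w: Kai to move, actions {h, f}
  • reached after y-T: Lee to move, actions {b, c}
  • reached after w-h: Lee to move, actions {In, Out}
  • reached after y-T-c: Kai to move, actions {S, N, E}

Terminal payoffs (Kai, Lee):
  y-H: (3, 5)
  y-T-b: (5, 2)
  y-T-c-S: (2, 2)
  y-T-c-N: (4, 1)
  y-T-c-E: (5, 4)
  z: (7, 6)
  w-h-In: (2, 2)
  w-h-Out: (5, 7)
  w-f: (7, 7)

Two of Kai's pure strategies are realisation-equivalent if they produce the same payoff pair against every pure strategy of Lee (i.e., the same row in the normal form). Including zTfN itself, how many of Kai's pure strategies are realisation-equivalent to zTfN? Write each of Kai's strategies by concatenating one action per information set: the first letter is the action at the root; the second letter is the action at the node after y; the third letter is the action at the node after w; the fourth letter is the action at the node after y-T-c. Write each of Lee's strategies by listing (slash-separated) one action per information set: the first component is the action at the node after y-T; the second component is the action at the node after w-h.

Row for zTfN (columns b/In, b/Out, c/In, c/Out): (7,6) (7,6) (7,6) (7,6).
Under zTfN, Kai's choice at the node after y and at the node after w and at the node after y-T-c can never be reached regardless of what Lee does, so varying those choices leaves every outcome unchanged.
Holding the reachable choices fixed and varying the unreachable ones freely already gives 2 × 2 × 3 = 12 equivalent strategies.
No other strategy reproduces this row, so those 12 are the full class: zHhS, zHhN, zHhE, zHfS, zHfN, zHfE, zThS, zThN, zThE, zTfS, zTfN, zTfE.

12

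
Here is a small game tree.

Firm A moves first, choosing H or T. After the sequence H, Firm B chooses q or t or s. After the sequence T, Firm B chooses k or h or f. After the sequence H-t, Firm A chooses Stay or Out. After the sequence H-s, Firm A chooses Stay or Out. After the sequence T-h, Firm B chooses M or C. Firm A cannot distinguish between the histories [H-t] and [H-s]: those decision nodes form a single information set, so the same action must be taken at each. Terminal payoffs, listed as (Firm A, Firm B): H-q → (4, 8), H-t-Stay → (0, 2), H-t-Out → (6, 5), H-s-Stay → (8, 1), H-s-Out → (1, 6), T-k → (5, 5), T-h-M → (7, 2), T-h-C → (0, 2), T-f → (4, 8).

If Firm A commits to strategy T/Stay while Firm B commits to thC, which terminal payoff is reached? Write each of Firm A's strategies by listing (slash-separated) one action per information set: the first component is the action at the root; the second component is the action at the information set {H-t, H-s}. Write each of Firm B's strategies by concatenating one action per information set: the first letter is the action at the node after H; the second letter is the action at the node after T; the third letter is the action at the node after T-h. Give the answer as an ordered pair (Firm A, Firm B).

Trace the play path from the root:
  Firm A plays T
  Firm B plays h at [T]
  Firm B plays C at [T-h]
→ terminal payoff (0, 2).
(Firm A's choice at the information set {H-t, H-s} is never reached on this path, so it doesn't affect the outcome.)

(0, 2)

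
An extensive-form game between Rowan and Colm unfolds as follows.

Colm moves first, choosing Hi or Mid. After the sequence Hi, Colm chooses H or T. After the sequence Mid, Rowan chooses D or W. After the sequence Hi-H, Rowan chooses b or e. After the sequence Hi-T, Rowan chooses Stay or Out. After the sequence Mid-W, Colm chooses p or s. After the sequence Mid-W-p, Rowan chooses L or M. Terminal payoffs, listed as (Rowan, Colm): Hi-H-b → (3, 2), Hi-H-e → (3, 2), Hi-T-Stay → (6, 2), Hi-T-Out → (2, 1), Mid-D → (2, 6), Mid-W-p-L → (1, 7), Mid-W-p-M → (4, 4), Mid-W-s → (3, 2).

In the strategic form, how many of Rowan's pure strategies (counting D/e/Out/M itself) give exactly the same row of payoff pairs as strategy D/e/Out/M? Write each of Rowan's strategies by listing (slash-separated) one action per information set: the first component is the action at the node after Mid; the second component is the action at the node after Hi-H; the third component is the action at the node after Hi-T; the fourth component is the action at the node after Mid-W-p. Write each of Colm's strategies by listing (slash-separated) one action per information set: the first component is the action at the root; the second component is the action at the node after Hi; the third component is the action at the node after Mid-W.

4

Row for D/e/Out/M (columns Hi/H/p, Hi/H/s, Hi/T/p, Hi/T/s, Mid/H/p, Mid/H/s, Mid/T/p, Mid/T/s): (3,2) (3,2) (2,1) (2,1) (2,6) (2,6) (2,6) (2,6).
Under D/e/Out/M, Rowan's choice at the node after Mid-W-p can never be reached regardless of what Colm does, so varying those choices leaves every outcome unchanged.
Holding the reachable choices fixed and varying the unreachable one freely already gives 2 equivalent strategies.
Checking the remaining rows, D/b/Out/L, D/b/Out/M also happen to give the same payoffs in every column, bringing the total to 4: D/b/Out/L, D/b/Out/M, D/e/Out/L, D/e/Out/M.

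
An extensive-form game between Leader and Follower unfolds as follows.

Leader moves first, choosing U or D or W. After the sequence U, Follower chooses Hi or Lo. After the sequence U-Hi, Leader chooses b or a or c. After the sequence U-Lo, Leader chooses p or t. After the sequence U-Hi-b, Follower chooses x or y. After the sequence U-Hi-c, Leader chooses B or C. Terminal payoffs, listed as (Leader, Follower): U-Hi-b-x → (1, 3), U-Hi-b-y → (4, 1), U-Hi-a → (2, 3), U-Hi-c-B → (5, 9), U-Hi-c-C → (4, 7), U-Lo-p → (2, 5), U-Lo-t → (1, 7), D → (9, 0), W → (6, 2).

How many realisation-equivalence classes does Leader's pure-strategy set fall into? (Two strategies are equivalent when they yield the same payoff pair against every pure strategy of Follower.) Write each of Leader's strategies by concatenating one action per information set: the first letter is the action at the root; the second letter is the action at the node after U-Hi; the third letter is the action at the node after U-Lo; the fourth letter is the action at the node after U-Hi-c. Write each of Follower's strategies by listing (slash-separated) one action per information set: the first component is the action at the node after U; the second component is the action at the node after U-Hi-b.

Leader has 36 pure strategies: UbpB, UbpC, UbtB, UbtC, UapB, UapC, UatB, UatC, UcpB, UcpC, UctB, UctC, DbpB, DbpC, DbtB, DbtC, DapB, DapC, DatB, DatC, DcpB, DcpC, DctB, DctC, WbpB, WbpC, WbtB, WbtC, WapB, WapC, WatB, WatC, WcpB, WcpC, WctB, WctC. Columns: Hi/x, Hi/y, Lo/x, Lo/y.
{UbpB, UbpC} → row (1,3) (4,1) (2,5) (2,5)
{UbtB, UbtC} → row (1,3) (4,1) (1,7) (1,7)
{UapB, UapC} → row (2,3) (2,3) (2,5) (2,5)
{UatB, UatC} → row (2,3) (2,3) (1,7) (1,7)
{UcpB} → row (5,9) (5,9) (2,5) (2,5)
{UcpC} → row (4,7) (4,7) (2,5) (2,5)
{UctB} → row (5,9) (5,9) (1,7) (1,7)
{UctC} → row (4,7) (4,7) (1,7) (1,7)
{DbpB, DbpC, DbtB, DbtC, DapB, DapC, DatB, DatC, DcpB, DcpC, DctB, DctC} → row (9,0) (9,0) (9,0) (9,0)
{WbpB, WbpC, WbtB, WbtC, WapB, WapC, WatB, WatC, WcpB, WcpC, WctB, WctC} → row (6,2) (6,2) (6,2) (6,2)
That's 10 distinct rows out of 36 strategies.

10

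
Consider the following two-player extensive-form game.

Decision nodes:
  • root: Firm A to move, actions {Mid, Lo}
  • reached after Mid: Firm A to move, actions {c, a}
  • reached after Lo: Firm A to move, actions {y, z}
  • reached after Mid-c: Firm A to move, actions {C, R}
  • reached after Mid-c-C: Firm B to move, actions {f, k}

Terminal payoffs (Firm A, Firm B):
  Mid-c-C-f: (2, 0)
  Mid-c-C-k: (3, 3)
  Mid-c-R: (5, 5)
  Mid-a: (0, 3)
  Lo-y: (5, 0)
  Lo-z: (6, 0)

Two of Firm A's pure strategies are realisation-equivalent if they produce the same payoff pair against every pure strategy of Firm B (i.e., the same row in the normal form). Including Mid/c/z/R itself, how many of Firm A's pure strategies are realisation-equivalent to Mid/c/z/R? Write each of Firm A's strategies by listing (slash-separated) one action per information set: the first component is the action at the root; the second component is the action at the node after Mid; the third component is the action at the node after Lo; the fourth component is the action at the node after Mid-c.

Row for Mid/c/z/R (columns f, k): (5,5) (5,5).
Under Mid/c/z/R, Firm A's choice at the node after Lo can never be reached regardless of what Firm B does, so varying those choices leaves every outcome unchanged.
Holding the reachable choices fixed and varying the unreachable one freely already gives 2 equivalent strategies.
No other strategy reproduces this row, so those 2 are the full class: Mid/c/y/R, Mid/c/z/R.

2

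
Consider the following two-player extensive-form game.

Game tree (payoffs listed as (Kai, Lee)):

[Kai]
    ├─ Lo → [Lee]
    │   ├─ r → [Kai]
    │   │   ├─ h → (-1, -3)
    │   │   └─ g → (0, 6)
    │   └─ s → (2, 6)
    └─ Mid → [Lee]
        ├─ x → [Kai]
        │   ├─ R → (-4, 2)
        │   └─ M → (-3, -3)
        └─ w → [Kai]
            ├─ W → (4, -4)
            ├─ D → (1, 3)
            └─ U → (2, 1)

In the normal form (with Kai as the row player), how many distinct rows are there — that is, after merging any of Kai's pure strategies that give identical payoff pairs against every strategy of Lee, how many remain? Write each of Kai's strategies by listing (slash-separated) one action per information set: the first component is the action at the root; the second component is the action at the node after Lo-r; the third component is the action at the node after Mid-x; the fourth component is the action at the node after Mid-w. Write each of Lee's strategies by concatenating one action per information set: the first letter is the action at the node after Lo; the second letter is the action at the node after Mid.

8

Kai has 24 pure strategies: Lo/h/R/W, Lo/h/R/D, Lo/h/R/U, Lo/h/M/W, Lo/h/M/D, Lo/h/M/U, Lo/g/R/W, Lo/g/R/D, Lo/g/R/U, Lo/g/M/W, Lo/g/M/D, Lo/g/M/U, Mid/h/R/W, Mid/h/R/D, Mid/h/R/U, Mid/h/M/W, Mid/h/M/D, Mid/h/M/U, Mid/g/R/W, Mid/g/R/D, Mid/g/R/U, Mid/g/M/W, Mid/g/M/D, Mid/g/M/U. Columns: rx, rw, sx, sw.
{Lo/h/R/W, Lo/h/R/D, Lo/h/R/U, Lo/h/M/W, Lo/h/M/D, Lo/h/M/U} → row (-1,-3) (-1,-3) (2,6) (2,6)
{Lo/g/R/W, Lo/g/R/D, Lo/g/R/U, Lo/g/M/W, Lo/g/M/D, Lo/g/M/U} → row (0,6) (0,6) (2,6) (2,6)
{Mid/h/R/W, Mid/g/R/W} → row (-4,2) (4,-4) (-4,2) (4,-4)
{Mid/h/R/D, Mid/g/R/D} → row (-4,2) (1,3) (-4,2) (1,3)
{Mid/h/R/U, Mid/g/R/U} → row (-4,2) (2,1) (-4,2) (2,1)
{Mid/h/M/W, Mid/g/M/W} → row (-3,-3) (4,-4) (-3,-3) (4,-4)
{Mid/h/M/D, Mid/g/M/D} → row (-3,-3) (1,3) (-3,-3) (1,3)
{Mid/h/M/U, Mid/g/M/U} → row (-3,-3) (2,1) (-3,-3) (2,1)
That's 8 distinct rows out of 24 strategies.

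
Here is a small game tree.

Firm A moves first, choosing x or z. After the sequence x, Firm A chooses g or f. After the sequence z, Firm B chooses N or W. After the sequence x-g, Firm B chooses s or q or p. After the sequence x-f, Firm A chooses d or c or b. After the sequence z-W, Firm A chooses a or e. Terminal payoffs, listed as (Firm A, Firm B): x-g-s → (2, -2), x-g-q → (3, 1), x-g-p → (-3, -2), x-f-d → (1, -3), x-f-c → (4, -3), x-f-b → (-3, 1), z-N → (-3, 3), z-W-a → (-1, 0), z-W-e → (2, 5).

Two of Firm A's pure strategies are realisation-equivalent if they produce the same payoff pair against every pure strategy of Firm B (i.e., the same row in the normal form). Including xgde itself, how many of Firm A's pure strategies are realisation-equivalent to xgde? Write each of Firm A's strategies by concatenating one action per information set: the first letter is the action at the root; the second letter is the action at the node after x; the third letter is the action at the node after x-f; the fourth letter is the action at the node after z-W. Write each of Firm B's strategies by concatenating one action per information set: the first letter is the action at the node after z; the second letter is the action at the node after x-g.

6

Row for xgde (columns Ns, Nq, Np, Ws, Wq, Wp): (2,-2) (3,1) (-3,-2) (2,-2) (3,1) (-3,-2).
Under xgde, Firm A's choice at the node after x-f and at the node after z-W can never be reached regardless of what Firm B does, so varying those choices leaves every outcome unchanged.
Holding the reachable choices fixed and varying the unreachable ones freely already gives 3 × 2 = 6 equivalent strategies.
No other strategy reproduces this row, so those 6 are the full class: xgda, xgde, xgca, xgce, xgba, xgbe.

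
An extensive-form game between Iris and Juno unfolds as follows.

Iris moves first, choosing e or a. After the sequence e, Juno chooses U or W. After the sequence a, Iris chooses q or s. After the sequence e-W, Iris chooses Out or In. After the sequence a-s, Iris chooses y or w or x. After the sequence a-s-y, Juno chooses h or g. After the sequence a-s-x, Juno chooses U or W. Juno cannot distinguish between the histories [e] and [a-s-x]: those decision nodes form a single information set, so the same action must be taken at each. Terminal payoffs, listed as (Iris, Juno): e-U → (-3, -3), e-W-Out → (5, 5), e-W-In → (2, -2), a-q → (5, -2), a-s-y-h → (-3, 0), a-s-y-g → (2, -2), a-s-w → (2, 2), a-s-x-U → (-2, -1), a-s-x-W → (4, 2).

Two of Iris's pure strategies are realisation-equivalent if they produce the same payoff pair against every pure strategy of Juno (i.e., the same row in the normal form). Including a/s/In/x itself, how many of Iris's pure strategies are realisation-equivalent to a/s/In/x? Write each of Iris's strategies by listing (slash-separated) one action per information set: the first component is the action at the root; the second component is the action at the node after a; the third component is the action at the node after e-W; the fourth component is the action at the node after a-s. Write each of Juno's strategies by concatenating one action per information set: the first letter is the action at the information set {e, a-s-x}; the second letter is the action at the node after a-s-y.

Row for a/s/In/x (columns Uh, Ug, Wh, Wg): (-2,-1) (-2,-1) (4,2) (4,2).
Under a/s/In/x, Iris's choice at the node after e-W can never be reached regardless of what Juno does, so varying those choices leaves every outcome unchanged.
Holding the reachable choices fixed and varying the unreachable one freely already gives 2 equivalent strategies.
No other strategy reproduces this row, so those 2 are the full class: a/s/Out/x, a/s/In/x.

2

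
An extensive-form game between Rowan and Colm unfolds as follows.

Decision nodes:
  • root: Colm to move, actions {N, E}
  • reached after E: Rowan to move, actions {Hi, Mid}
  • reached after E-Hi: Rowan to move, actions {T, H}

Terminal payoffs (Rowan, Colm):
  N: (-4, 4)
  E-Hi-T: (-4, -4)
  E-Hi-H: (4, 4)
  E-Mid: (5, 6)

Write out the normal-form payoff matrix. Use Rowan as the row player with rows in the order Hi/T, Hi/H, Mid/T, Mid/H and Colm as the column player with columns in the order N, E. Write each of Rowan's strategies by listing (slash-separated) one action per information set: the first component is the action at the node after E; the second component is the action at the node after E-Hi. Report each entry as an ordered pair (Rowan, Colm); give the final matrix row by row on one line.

Hi/T: (-4,4) (-4,-4) | Hi/H: (-4,4) (4,4) | Mid/T: (-4,4) (5,6) | Mid/H: (-4,4) (5,6)

             N        E
 Hi/T   (-4,4)  (-4,-4)
 Hi/H   (-4,4)    (4,4)
Mid/T   (-4,4)    (5,6)
Mid/H   (-4,4)    (5,6)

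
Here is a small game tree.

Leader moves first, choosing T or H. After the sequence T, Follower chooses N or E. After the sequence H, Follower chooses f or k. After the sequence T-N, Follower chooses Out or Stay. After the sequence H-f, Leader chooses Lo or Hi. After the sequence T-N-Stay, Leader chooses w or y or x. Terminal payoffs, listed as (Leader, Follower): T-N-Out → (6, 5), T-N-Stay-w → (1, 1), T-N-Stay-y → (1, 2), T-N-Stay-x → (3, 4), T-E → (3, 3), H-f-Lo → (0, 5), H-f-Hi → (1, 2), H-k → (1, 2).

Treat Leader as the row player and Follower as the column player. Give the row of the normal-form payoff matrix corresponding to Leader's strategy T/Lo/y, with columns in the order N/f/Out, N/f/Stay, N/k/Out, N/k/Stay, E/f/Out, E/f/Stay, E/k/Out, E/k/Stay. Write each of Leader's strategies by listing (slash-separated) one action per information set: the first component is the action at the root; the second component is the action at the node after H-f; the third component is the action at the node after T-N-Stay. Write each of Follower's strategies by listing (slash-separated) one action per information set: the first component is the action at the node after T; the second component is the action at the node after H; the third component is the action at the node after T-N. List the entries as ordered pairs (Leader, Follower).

(6,5) (1,2) (6,5) (1,2) (3,3) (3,3) (3,3) (3,3)

vs N/f/Out: Leader plays T → Follower plays N at [T] → Follower plays Out at [T-N] → (6, 5)
vs N/f/Stay: Leader plays T → Follower plays N at [T] → Follower plays Stay at [T-N] → Leader plays y at [T-N-Stay] → (1, 2)
vs N/k/Out: Leader plays T → Follower plays N at [T] → Follower plays Out at [T-N] → (6, 5)
vs N/k/Stay: Leader plays T → Follower plays N at [T] → Follower plays Stay at [T-N] → Leader plays y at [T-N-Stay] → (1, 2)
vs E/f/Out: Leader plays T → Follower plays E at [T] → (3, 3)
vs E/f/Stay: Leader plays T → Follower plays E at [T] → (3, 3)
vs E/k/Out: Leader plays T → Follower plays E at [T] → (3, 3)
vs E/k/Stay: Leader plays T → Follower plays E at [T] → (3, 3)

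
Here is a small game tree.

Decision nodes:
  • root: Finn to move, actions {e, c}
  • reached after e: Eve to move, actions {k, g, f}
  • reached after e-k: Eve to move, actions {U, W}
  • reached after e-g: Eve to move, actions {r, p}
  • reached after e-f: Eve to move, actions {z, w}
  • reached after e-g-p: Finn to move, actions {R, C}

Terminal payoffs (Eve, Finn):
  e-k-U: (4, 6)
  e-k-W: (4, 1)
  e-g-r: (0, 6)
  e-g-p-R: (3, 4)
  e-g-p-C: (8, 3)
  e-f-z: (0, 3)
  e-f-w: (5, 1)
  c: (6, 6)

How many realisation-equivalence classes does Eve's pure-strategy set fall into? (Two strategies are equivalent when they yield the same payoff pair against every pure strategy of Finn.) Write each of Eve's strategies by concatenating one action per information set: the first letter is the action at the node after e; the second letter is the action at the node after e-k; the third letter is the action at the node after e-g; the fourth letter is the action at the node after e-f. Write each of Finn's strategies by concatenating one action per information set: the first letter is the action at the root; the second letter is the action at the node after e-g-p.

6

Eve has 24 pure strategies: kUrz, kUrw, kUpz, kUpw, kWrz, kWrw, kWpz, kWpw, gUrz, gUrw, gUpz, gUpw, gWrz, gWrw, gWpz, gWpw, fUrz, fUrw, fUpz, fUpw, fWrz, fWrw, fWpz, fWpw. Columns: eR, eC, cR, cC.
{kUrz, kUrw, kUpz, kUpw} → row (4,6) (4,6) (6,6) (6,6)
{kWrz, kWrw, kWpz, kWpw} → row (4,1) (4,1) (6,6) (6,6)
{gUrz, gUrw, gWrz, gWrw} → row (0,6) (0,6) (6,6) (6,6)
{gUpz, gUpw, gWpz, gWpw} → row (3,4) (8,3) (6,6) (6,6)
{fUrz, fUpz, fWrz, fWpz} → row (0,3) (0,3) (6,6) (6,6)
{fUrw, fUpw, fWrw, fWpw} → row (5,1) (5,1) (6,6) (6,6)
That's 6 distinct rows out of 24 strategies.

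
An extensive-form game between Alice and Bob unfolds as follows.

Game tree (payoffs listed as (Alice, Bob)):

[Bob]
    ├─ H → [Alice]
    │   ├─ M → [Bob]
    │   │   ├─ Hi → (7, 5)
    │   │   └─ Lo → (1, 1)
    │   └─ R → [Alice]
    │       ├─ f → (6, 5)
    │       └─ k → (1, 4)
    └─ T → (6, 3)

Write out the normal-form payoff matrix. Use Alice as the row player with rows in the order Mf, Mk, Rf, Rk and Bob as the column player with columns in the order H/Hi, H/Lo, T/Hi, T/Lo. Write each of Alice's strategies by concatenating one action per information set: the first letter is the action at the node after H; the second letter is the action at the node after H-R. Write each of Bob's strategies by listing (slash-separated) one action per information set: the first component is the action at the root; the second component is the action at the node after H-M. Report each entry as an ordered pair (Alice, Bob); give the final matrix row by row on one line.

         H/Hi     H/Lo     T/Hi     T/Lo
  Mf    (7,5)    (1,1)    (6,3)    (6,3)
  Mk    (7,5)    (1,1)    (6,3)    (6,3)
  Rf    (6,5)    (6,5)    (6,3)    (6,3)
  Rk    (1,4)    (1,4)    (6,3)    (6,3)

Mf: (7,5) (1,1) (6,3) (6,3) | Mk: (7,5) (1,1) (6,3) (6,3) | Rf: (6,5) (6,5) (6,3) (6,3) | Rk: (1,4) (1,4) (6,3) (6,3)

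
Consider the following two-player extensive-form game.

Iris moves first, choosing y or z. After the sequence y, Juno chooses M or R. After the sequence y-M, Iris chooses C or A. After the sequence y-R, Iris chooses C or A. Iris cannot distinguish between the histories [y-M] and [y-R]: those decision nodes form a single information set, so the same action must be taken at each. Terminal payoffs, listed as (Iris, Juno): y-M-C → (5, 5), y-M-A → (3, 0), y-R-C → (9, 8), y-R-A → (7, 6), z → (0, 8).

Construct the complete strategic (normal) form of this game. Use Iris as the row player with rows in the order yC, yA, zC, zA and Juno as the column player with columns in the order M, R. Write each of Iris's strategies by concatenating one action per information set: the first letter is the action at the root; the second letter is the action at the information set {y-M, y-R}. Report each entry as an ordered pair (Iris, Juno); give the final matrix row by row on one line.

yC: (5,5) (9,8) | yA: (3,0) (7,6) | zC: (0,8) (0,8) | zA: (0,8) (0,8)

            M        R
  yC    (5,5)    (9,8)
  yA    (3,0)    (7,6)
  zC    (0,8)    (0,8)
  zA    (0,8)    (0,8)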